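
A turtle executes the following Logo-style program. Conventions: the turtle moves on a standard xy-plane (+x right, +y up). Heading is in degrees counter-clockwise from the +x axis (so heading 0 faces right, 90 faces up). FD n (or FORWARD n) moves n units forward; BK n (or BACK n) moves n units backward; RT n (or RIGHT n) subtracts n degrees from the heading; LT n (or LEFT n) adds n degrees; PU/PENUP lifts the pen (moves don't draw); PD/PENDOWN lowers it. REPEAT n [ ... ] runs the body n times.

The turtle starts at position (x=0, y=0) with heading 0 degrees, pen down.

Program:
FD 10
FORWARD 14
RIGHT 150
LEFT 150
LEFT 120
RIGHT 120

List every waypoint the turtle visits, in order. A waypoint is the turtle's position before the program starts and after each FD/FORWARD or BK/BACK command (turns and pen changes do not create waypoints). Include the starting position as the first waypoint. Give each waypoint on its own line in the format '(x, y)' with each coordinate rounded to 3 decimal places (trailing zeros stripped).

Executing turtle program step by step:
Start: pos=(0,0), heading=0, pen down
FD 10: (0,0) -> (10,0) [heading=0, draw]
FD 14: (10,0) -> (24,0) [heading=0, draw]
RT 150: heading 0 -> 210
LT 150: heading 210 -> 0
LT 120: heading 0 -> 120
RT 120: heading 120 -> 0
Final: pos=(24,0), heading=0, 2 segment(s) drawn
Waypoints (3 total):
(0, 0)
(10, 0)
(24, 0)

Answer: (0, 0)
(10, 0)
(24, 0)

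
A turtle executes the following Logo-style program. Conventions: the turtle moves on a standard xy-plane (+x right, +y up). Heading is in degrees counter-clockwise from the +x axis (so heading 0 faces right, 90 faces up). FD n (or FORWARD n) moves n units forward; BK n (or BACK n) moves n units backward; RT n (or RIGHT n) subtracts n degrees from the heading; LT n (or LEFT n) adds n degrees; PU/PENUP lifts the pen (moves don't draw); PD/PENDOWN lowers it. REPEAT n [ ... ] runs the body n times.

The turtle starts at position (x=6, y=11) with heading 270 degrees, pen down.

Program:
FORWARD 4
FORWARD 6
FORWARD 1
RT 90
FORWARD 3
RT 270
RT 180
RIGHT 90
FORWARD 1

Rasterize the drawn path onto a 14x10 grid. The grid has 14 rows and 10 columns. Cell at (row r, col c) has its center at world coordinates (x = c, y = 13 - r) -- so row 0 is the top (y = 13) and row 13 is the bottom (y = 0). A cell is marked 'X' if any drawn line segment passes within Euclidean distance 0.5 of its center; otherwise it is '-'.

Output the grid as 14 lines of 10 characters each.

Answer: ----------
----------
------X---
------X---
------X---
------X---
------X---
------X---
------X---
------X---
------X---
------X---
------X---
---XXXX---

Derivation:
Segment 0: (6,11) -> (6,7)
Segment 1: (6,7) -> (6,1)
Segment 2: (6,1) -> (6,0)
Segment 3: (6,0) -> (3,0)
Segment 4: (3,0) -> (4,0)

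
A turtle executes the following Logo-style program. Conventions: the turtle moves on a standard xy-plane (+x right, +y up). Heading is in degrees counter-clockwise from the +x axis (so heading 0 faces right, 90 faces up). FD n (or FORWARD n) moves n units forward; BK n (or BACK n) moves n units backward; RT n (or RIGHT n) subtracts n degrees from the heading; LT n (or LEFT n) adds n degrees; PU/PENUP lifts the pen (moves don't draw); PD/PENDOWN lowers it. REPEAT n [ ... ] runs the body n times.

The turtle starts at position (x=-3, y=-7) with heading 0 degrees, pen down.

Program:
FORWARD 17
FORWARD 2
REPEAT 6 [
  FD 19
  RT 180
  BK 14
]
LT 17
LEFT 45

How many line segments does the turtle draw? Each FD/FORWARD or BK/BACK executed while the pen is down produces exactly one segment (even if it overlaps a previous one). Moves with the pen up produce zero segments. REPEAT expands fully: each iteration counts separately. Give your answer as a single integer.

Answer: 14

Derivation:
Executing turtle program step by step:
Start: pos=(-3,-7), heading=0, pen down
FD 17: (-3,-7) -> (14,-7) [heading=0, draw]
FD 2: (14,-7) -> (16,-7) [heading=0, draw]
REPEAT 6 [
  -- iteration 1/6 --
  FD 19: (16,-7) -> (35,-7) [heading=0, draw]
  RT 180: heading 0 -> 180
  BK 14: (35,-7) -> (49,-7) [heading=180, draw]
  -- iteration 2/6 --
  FD 19: (49,-7) -> (30,-7) [heading=180, draw]
  RT 180: heading 180 -> 0
  BK 14: (30,-7) -> (16,-7) [heading=0, draw]
  -- iteration 3/6 --
  FD 19: (16,-7) -> (35,-7) [heading=0, draw]
  RT 180: heading 0 -> 180
  BK 14: (35,-7) -> (49,-7) [heading=180, draw]
  -- iteration 4/6 --
  FD 19: (49,-7) -> (30,-7) [heading=180, draw]
  RT 180: heading 180 -> 0
  BK 14: (30,-7) -> (16,-7) [heading=0, draw]
  -- iteration 5/6 --
  FD 19: (16,-7) -> (35,-7) [heading=0, draw]
  RT 180: heading 0 -> 180
  BK 14: (35,-7) -> (49,-7) [heading=180, draw]
  -- iteration 6/6 --
  FD 19: (49,-7) -> (30,-7) [heading=180, draw]
  RT 180: heading 180 -> 0
  BK 14: (30,-7) -> (16,-7) [heading=0, draw]
]
LT 17: heading 0 -> 17
LT 45: heading 17 -> 62
Final: pos=(16,-7), heading=62, 14 segment(s) drawn
Segments drawn: 14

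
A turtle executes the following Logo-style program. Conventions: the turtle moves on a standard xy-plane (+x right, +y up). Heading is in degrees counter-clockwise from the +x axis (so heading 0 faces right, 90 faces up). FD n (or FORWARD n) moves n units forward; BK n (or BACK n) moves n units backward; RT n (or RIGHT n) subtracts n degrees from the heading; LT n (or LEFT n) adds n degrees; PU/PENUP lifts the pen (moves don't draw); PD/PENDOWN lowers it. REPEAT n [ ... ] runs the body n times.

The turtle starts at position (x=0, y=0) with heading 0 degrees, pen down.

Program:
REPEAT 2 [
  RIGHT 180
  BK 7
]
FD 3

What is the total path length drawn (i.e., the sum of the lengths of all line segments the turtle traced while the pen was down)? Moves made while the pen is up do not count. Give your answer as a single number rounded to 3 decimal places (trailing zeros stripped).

Executing turtle program step by step:
Start: pos=(0,0), heading=0, pen down
REPEAT 2 [
  -- iteration 1/2 --
  RT 180: heading 0 -> 180
  BK 7: (0,0) -> (7,0) [heading=180, draw]
  -- iteration 2/2 --
  RT 180: heading 180 -> 0
  BK 7: (7,0) -> (0,0) [heading=0, draw]
]
FD 3: (0,0) -> (3,0) [heading=0, draw]
Final: pos=(3,0), heading=0, 3 segment(s) drawn

Segment lengths:
  seg 1: (0,0) -> (7,0), length = 7
  seg 2: (7,0) -> (0,0), length = 7
  seg 3: (0,0) -> (3,0), length = 3
Total = 17

Answer: 17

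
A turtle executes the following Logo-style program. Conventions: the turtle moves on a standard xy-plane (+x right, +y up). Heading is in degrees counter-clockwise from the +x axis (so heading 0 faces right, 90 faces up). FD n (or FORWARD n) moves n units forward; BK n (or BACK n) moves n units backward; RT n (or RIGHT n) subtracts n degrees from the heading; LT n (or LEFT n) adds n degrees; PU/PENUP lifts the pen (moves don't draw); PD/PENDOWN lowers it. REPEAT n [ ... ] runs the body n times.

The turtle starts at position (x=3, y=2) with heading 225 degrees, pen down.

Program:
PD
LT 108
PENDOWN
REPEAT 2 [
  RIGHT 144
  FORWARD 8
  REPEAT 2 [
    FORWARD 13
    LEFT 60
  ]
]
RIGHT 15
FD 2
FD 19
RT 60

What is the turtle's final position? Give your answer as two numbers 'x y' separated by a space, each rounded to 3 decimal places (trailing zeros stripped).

Answer: -51.877 -38.179

Derivation:
Executing turtle program step by step:
Start: pos=(3,2), heading=225, pen down
PD: pen down
LT 108: heading 225 -> 333
PD: pen down
REPEAT 2 [
  -- iteration 1/2 --
  RT 144: heading 333 -> 189
  FD 8: (3,2) -> (-4.902,0.749) [heading=189, draw]
  REPEAT 2 [
    -- iteration 1/2 --
    FD 13: (-4.902,0.749) -> (-17.741,-1.285) [heading=189, draw]
    LT 60: heading 189 -> 249
    -- iteration 2/2 --
    FD 13: (-17.741,-1.285) -> (-22.4,-13.422) [heading=249, draw]
    LT 60: heading 249 -> 309
  ]
  -- iteration 2/2 --
  RT 144: heading 309 -> 165
  FD 8: (-22.4,-13.422) -> (-30.128,-11.351) [heading=165, draw]
  REPEAT 2 [
    -- iteration 1/2 --
    FD 13: (-30.128,-11.351) -> (-42.685,-7.986) [heading=165, draw]
    LT 60: heading 165 -> 225
    -- iteration 2/2 --
    FD 13: (-42.685,-7.986) -> (-51.877,-17.179) [heading=225, draw]
    LT 60: heading 225 -> 285
  ]
]
RT 15: heading 285 -> 270
FD 2: (-51.877,-17.179) -> (-51.877,-19.179) [heading=270, draw]
FD 19: (-51.877,-19.179) -> (-51.877,-38.179) [heading=270, draw]
RT 60: heading 270 -> 210
Final: pos=(-51.877,-38.179), heading=210, 8 segment(s) drawn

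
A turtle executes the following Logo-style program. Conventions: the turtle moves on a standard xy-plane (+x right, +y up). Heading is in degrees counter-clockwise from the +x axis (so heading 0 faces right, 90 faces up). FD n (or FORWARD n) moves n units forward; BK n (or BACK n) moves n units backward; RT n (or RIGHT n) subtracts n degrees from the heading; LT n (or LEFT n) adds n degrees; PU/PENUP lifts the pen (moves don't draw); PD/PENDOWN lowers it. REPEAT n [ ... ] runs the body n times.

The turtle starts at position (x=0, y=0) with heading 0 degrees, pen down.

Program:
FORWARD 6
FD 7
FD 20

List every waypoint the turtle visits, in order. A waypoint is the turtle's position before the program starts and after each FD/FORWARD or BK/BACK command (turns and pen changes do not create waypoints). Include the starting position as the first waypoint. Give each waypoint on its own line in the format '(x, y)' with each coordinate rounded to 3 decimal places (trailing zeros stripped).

Executing turtle program step by step:
Start: pos=(0,0), heading=0, pen down
FD 6: (0,0) -> (6,0) [heading=0, draw]
FD 7: (6,0) -> (13,0) [heading=0, draw]
FD 20: (13,0) -> (33,0) [heading=0, draw]
Final: pos=(33,0), heading=0, 3 segment(s) drawn
Waypoints (4 total):
(0, 0)
(6, 0)
(13, 0)
(33, 0)

Answer: (0, 0)
(6, 0)
(13, 0)
(33, 0)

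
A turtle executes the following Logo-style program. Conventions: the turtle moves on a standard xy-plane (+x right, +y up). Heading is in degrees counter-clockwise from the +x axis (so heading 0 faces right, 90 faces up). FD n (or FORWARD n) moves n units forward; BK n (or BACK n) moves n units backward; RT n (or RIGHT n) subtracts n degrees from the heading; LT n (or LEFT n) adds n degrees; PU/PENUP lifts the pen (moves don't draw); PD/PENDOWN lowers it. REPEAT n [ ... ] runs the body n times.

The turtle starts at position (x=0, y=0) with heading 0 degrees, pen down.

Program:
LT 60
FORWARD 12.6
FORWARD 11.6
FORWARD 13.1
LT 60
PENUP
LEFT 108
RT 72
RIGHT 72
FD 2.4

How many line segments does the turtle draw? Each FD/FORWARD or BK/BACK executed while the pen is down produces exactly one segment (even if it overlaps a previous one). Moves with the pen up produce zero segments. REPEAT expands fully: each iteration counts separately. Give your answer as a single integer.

Executing turtle program step by step:
Start: pos=(0,0), heading=0, pen down
LT 60: heading 0 -> 60
FD 12.6: (0,0) -> (6.3,10.912) [heading=60, draw]
FD 11.6: (6.3,10.912) -> (12.1,20.958) [heading=60, draw]
FD 13.1: (12.1,20.958) -> (18.65,32.303) [heading=60, draw]
LT 60: heading 60 -> 120
PU: pen up
LT 108: heading 120 -> 228
RT 72: heading 228 -> 156
RT 72: heading 156 -> 84
FD 2.4: (18.65,32.303) -> (18.901,34.69) [heading=84, move]
Final: pos=(18.901,34.69), heading=84, 3 segment(s) drawn
Segments drawn: 3

Answer: 3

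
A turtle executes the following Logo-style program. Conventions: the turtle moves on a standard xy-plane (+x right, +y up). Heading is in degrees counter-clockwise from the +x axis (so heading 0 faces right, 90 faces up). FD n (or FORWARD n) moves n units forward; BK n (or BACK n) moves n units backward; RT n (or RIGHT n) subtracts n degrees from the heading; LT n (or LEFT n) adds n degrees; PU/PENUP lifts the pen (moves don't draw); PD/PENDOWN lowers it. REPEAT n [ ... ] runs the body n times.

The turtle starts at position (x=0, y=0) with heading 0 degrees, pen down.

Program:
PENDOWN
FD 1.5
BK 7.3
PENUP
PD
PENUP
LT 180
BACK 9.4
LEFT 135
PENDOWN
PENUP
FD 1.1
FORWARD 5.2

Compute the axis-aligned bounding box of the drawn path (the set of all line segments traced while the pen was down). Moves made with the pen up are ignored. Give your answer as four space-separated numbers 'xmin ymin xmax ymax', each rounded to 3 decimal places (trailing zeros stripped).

Answer: -5.8 0 1.5 0

Derivation:
Executing turtle program step by step:
Start: pos=(0,0), heading=0, pen down
PD: pen down
FD 1.5: (0,0) -> (1.5,0) [heading=0, draw]
BK 7.3: (1.5,0) -> (-5.8,0) [heading=0, draw]
PU: pen up
PD: pen down
PU: pen up
LT 180: heading 0 -> 180
BK 9.4: (-5.8,0) -> (3.6,0) [heading=180, move]
LT 135: heading 180 -> 315
PD: pen down
PU: pen up
FD 1.1: (3.6,0) -> (4.378,-0.778) [heading=315, move]
FD 5.2: (4.378,-0.778) -> (8.055,-4.455) [heading=315, move]
Final: pos=(8.055,-4.455), heading=315, 2 segment(s) drawn

Segment endpoints: x in {-5.8, 0, 1.5}, y in {0}
xmin=-5.8, ymin=0, xmax=1.5, ymax=0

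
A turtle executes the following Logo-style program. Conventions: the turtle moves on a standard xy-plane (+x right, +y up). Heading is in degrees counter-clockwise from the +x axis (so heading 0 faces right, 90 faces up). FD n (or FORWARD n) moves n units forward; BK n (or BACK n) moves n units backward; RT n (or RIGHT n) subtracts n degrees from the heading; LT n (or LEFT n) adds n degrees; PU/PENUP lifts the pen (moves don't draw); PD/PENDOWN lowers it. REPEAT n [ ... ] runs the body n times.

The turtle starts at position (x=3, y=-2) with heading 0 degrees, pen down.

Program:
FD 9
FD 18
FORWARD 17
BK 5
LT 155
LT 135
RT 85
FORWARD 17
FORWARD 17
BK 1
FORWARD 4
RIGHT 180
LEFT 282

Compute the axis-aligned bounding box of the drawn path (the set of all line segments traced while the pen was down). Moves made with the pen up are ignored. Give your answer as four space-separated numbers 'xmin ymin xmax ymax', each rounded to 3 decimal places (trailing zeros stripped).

Answer: 3 -17.637 47 -2

Derivation:
Executing turtle program step by step:
Start: pos=(3,-2), heading=0, pen down
FD 9: (3,-2) -> (12,-2) [heading=0, draw]
FD 18: (12,-2) -> (30,-2) [heading=0, draw]
FD 17: (30,-2) -> (47,-2) [heading=0, draw]
BK 5: (47,-2) -> (42,-2) [heading=0, draw]
LT 155: heading 0 -> 155
LT 135: heading 155 -> 290
RT 85: heading 290 -> 205
FD 17: (42,-2) -> (26.593,-9.185) [heading=205, draw]
FD 17: (26.593,-9.185) -> (11.186,-16.369) [heading=205, draw]
BK 1: (11.186,-16.369) -> (12.092,-15.946) [heading=205, draw]
FD 4: (12.092,-15.946) -> (8.467,-17.637) [heading=205, draw]
RT 180: heading 205 -> 25
LT 282: heading 25 -> 307
Final: pos=(8.467,-17.637), heading=307, 8 segment(s) drawn

Segment endpoints: x in {3, 8.467, 11.186, 12, 12.092, 26.593, 30, 42, 47}, y in {-17.637, -16.369, -15.946, -9.185, -2}
xmin=3, ymin=-17.637, xmax=47, ymax=-2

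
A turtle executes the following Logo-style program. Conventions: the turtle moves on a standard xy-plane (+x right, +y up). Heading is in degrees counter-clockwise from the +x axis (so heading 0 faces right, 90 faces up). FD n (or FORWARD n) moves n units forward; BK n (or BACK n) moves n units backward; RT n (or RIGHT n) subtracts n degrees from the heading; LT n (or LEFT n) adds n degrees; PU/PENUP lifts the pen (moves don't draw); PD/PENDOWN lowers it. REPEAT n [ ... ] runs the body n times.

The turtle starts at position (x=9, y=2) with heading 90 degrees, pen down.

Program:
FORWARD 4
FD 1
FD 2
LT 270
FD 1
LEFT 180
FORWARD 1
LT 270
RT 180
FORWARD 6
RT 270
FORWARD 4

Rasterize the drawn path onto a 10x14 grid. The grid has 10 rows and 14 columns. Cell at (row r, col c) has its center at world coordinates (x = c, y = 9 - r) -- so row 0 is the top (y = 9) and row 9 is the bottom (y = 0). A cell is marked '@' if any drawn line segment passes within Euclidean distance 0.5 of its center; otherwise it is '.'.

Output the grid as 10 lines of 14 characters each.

Segment 0: (9,2) -> (9,6)
Segment 1: (9,6) -> (9,7)
Segment 2: (9,7) -> (9,9)
Segment 3: (9,9) -> (10,9)
Segment 4: (10,9) -> (9,9)
Segment 5: (9,9) -> (9,3)
Segment 6: (9,3) -> (13,3)

Answer: .........@@...
.........@....
.........@....
.........@....
.........@....
.........@....
.........@@@@@
.........@....
..............
..............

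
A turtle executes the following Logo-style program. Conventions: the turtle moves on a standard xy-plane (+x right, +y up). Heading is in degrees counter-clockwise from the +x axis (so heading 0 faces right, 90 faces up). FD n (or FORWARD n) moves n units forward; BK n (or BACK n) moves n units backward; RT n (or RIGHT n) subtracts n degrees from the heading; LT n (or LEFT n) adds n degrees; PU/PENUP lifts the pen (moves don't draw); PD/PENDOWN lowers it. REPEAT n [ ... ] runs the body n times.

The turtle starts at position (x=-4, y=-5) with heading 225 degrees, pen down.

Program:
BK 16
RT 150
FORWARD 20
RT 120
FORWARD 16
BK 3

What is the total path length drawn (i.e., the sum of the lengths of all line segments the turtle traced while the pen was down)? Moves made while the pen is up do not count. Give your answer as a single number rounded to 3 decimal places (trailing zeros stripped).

Executing turtle program step by step:
Start: pos=(-4,-5), heading=225, pen down
BK 16: (-4,-5) -> (7.314,6.314) [heading=225, draw]
RT 150: heading 225 -> 75
FD 20: (7.314,6.314) -> (12.49,25.632) [heading=75, draw]
RT 120: heading 75 -> 315
FD 16: (12.49,25.632) -> (23.804,14.319) [heading=315, draw]
BK 3: (23.804,14.319) -> (21.682,16.44) [heading=315, draw]
Final: pos=(21.682,16.44), heading=315, 4 segment(s) drawn

Segment lengths:
  seg 1: (-4,-5) -> (7.314,6.314), length = 16
  seg 2: (7.314,6.314) -> (12.49,25.632), length = 20
  seg 3: (12.49,25.632) -> (23.804,14.319), length = 16
  seg 4: (23.804,14.319) -> (21.682,16.44), length = 3
Total = 55

Answer: 55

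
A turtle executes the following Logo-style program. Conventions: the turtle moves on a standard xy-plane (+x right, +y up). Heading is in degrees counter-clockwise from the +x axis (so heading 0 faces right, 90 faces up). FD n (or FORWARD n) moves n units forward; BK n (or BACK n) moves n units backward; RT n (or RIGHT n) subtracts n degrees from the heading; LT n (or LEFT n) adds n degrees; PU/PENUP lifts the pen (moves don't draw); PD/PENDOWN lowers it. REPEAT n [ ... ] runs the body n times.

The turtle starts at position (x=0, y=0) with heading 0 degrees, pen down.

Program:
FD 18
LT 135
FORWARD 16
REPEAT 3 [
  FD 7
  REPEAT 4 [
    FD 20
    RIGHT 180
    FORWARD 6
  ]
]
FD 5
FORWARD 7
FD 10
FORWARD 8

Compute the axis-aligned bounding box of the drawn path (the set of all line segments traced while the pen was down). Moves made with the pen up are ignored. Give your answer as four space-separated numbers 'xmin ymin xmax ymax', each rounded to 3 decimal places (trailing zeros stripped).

Executing turtle program step by step:
Start: pos=(0,0), heading=0, pen down
FD 18: (0,0) -> (18,0) [heading=0, draw]
LT 135: heading 0 -> 135
FD 16: (18,0) -> (6.686,11.314) [heading=135, draw]
REPEAT 3 [
  -- iteration 1/3 --
  FD 7: (6.686,11.314) -> (1.737,16.263) [heading=135, draw]
  REPEAT 4 [
    -- iteration 1/4 --
    FD 20: (1.737,16.263) -> (-12.406,30.406) [heading=135, draw]
    RT 180: heading 135 -> 315
    FD 6: (-12.406,30.406) -> (-8.163,26.163) [heading=315, draw]
    -- iteration 2/4 --
    FD 20: (-8.163,26.163) -> (5.979,12.021) [heading=315, draw]
    RT 180: heading 315 -> 135
    FD 6: (5.979,12.021) -> (1.737,16.263) [heading=135, draw]
    -- iteration 3/4 --
    FD 20: (1.737,16.263) -> (-12.406,30.406) [heading=135, draw]
    RT 180: heading 135 -> 315
    FD 6: (-12.406,30.406) -> (-8.163,26.163) [heading=315, draw]
    -- iteration 4/4 --
    FD 20: (-8.163,26.163) -> (5.979,12.021) [heading=315, draw]
    RT 180: heading 315 -> 135
    FD 6: (5.979,12.021) -> (1.737,16.263) [heading=135, draw]
  ]
  -- iteration 2/3 --
  FD 7: (1.737,16.263) -> (-3.213,21.213) [heading=135, draw]
  REPEAT 4 [
    -- iteration 1/4 --
    FD 20: (-3.213,21.213) -> (-17.355,35.355) [heading=135, draw]
    RT 180: heading 135 -> 315
    FD 6: (-17.355,35.355) -> (-13.113,31.113) [heading=315, draw]
    -- iteration 2/4 --
    FD 20: (-13.113,31.113) -> (1.029,16.971) [heading=315, draw]
    RT 180: heading 315 -> 135
    FD 6: (1.029,16.971) -> (-3.213,21.213) [heading=135, draw]
    -- iteration 3/4 --
    FD 20: (-3.213,21.213) -> (-17.355,35.355) [heading=135, draw]
    RT 180: heading 135 -> 315
    FD 6: (-17.355,35.355) -> (-13.113,31.113) [heading=315, draw]
    -- iteration 4/4 --
    FD 20: (-13.113,31.113) -> (1.029,16.971) [heading=315, draw]
    RT 180: heading 315 -> 135
    FD 6: (1.029,16.971) -> (-3.213,21.213) [heading=135, draw]
  ]
  -- iteration 3/3 --
  FD 7: (-3.213,21.213) -> (-8.163,26.163) [heading=135, draw]
  REPEAT 4 [
    -- iteration 1/4 --
    FD 20: (-8.163,26.163) -> (-22.305,40.305) [heading=135, draw]
    RT 180: heading 135 -> 315
    FD 6: (-22.305,40.305) -> (-18.062,36.062) [heading=315, draw]
    -- iteration 2/4 --
    FD 20: (-18.062,36.062) -> (-3.92,21.92) [heading=315, draw]
    RT 180: heading 315 -> 135
    FD 6: (-3.92,21.92) -> (-8.163,26.163) [heading=135, draw]
    -- iteration 3/4 --
    FD 20: (-8.163,26.163) -> (-22.305,40.305) [heading=135, draw]
    RT 180: heading 135 -> 315
    FD 6: (-22.305,40.305) -> (-18.062,36.062) [heading=315, draw]
    -- iteration 4/4 --
    FD 20: (-18.062,36.062) -> (-3.92,21.92) [heading=315, draw]
    RT 180: heading 315 -> 135
    FD 6: (-3.92,21.92) -> (-8.163,26.163) [heading=135, draw]
  ]
]
FD 5: (-8.163,26.163) -> (-11.698,29.698) [heading=135, draw]
FD 7: (-11.698,29.698) -> (-16.648,34.648) [heading=135, draw]
FD 10: (-16.648,34.648) -> (-23.719,41.719) [heading=135, draw]
FD 8: (-23.719,41.719) -> (-29.376,47.376) [heading=135, draw]
Final: pos=(-29.376,47.376), heading=135, 33 segment(s) drawn

Segment endpoints: x in {-29.376, -23.719, -22.305, -22.305, -18.062, -18.062, -17.355, -17.355, -16.648, -13.113, -13.113, -12.406, -12.406, -11.698, -8.163, -8.163, -8.163, -8.163, -8.163, -3.92, -3.92, -3.213, -3.213, 0, 1.029, 1.029, 1.737, 1.737, 1.737, 5.979, 6.686, 18}, y in {0, 11.314, 12.021, 12.021, 16.263, 16.263, 16.263, 16.971, 21.213, 21.92, 21.92, 26.163, 26.163, 26.163, 26.163, 26.163, 29.698, 30.406, 30.406, 31.113, 31.113, 34.648, 35.355, 35.355, 36.062, 36.062, 40.305, 41.719, 47.376}
xmin=-29.376, ymin=0, xmax=18, ymax=47.376

Answer: -29.376 0 18 47.376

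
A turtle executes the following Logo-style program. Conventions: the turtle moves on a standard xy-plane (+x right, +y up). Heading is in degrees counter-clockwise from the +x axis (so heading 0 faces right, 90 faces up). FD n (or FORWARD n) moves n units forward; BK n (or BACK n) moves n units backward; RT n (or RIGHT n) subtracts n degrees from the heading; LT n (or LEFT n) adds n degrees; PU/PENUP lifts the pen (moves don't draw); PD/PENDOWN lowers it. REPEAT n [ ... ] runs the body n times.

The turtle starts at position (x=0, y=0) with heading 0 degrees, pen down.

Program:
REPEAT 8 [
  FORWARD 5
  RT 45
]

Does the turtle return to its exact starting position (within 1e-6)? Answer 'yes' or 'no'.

Executing turtle program step by step:
Start: pos=(0,0), heading=0, pen down
REPEAT 8 [
  -- iteration 1/8 --
  FD 5: (0,0) -> (5,0) [heading=0, draw]
  RT 45: heading 0 -> 315
  -- iteration 2/8 --
  FD 5: (5,0) -> (8.536,-3.536) [heading=315, draw]
  RT 45: heading 315 -> 270
  -- iteration 3/8 --
  FD 5: (8.536,-3.536) -> (8.536,-8.536) [heading=270, draw]
  RT 45: heading 270 -> 225
  -- iteration 4/8 --
  FD 5: (8.536,-8.536) -> (5,-12.071) [heading=225, draw]
  RT 45: heading 225 -> 180
  -- iteration 5/8 --
  FD 5: (5,-12.071) -> (0,-12.071) [heading=180, draw]
  RT 45: heading 180 -> 135
  -- iteration 6/8 --
  FD 5: (0,-12.071) -> (-3.536,-8.536) [heading=135, draw]
  RT 45: heading 135 -> 90
  -- iteration 7/8 --
  FD 5: (-3.536,-8.536) -> (-3.536,-3.536) [heading=90, draw]
  RT 45: heading 90 -> 45
  -- iteration 8/8 --
  FD 5: (-3.536,-3.536) -> (0,0) [heading=45, draw]
  RT 45: heading 45 -> 0
]
Final: pos=(0,0), heading=0, 8 segment(s) drawn

Start position: (0, 0)
Final position: (0, 0)
Distance = 0; < 1e-6 -> CLOSED

Answer: yes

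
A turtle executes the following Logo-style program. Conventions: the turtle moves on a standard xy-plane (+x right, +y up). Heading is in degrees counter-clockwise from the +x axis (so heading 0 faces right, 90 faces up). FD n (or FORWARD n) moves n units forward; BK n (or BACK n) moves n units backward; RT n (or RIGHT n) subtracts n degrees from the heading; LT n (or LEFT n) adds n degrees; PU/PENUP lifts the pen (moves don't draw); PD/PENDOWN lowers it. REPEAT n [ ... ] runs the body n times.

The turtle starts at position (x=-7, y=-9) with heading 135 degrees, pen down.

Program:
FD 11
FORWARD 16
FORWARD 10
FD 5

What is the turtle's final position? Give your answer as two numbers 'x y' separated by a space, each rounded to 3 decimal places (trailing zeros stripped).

Executing turtle program step by step:
Start: pos=(-7,-9), heading=135, pen down
FD 11: (-7,-9) -> (-14.778,-1.222) [heading=135, draw]
FD 16: (-14.778,-1.222) -> (-26.092,10.092) [heading=135, draw]
FD 10: (-26.092,10.092) -> (-33.163,17.163) [heading=135, draw]
FD 5: (-33.163,17.163) -> (-36.698,20.698) [heading=135, draw]
Final: pos=(-36.698,20.698), heading=135, 4 segment(s) drawn

Answer: -36.698 20.698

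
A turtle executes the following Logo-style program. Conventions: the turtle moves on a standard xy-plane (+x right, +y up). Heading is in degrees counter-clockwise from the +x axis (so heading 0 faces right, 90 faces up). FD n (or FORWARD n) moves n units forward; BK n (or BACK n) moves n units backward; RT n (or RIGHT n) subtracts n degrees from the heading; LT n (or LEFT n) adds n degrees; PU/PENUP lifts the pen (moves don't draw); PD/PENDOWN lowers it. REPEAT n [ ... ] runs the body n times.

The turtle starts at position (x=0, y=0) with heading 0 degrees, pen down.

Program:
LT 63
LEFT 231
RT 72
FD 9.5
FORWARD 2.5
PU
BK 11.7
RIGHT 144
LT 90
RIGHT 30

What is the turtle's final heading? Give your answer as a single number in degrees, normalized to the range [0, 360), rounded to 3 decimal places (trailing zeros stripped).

Executing turtle program step by step:
Start: pos=(0,0), heading=0, pen down
LT 63: heading 0 -> 63
LT 231: heading 63 -> 294
RT 72: heading 294 -> 222
FD 9.5: (0,0) -> (-7.06,-6.357) [heading=222, draw]
FD 2.5: (-7.06,-6.357) -> (-8.918,-8.03) [heading=222, draw]
PU: pen up
BK 11.7: (-8.918,-8.03) -> (-0.223,-0.201) [heading=222, move]
RT 144: heading 222 -> 78
LT 90: heading 78 -> 168
RT 30: heading 168 -> 138
Final: pos=(-0.223,-0.201), heading=138, 2 segment(s) drawn

Answer: 138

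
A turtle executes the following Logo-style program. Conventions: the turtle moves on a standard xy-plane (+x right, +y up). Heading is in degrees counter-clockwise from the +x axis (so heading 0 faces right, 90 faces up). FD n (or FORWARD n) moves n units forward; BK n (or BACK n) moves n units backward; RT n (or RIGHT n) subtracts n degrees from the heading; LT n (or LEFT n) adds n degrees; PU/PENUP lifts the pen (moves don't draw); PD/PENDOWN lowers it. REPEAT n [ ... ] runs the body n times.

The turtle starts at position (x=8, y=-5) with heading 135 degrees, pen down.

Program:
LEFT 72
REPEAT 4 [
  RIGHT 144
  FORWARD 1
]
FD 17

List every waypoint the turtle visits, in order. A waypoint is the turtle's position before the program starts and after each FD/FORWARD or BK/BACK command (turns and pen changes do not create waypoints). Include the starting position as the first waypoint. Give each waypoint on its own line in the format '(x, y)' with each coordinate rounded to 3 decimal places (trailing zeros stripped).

Executing turtle program step by step:
Start: pos=(8,-5), heading=135, pen down
LT 72: heading 135 -> 207
REPEAT 4 [
  -- iteration 1/4 --
  RT 144: heading 207 -> 63
  FD 1: (8,-5) -> (8.454,-4.109) [heading=63, draw]
  -- iteration 2/4 --
  RT 144: heading 63 -> 279
  FD 1: (8.454,-4.109) -> (8.61,-5.097) [heading=279, draw]
  -- iteration 3/4 --
  RT 144: heading 279 -> 135
  FD 1: (8.61,-5.097) -> (7.903,-4.39) [heading=135, draw]
  -- iteration 4/4 --
  RT 144: heading 135 -> 351
  FD 1: (7.903,-4.39) -> (8.891,-4.546) [heading=351, draw]
]
FD 17: (8.891,-4.546) -> (25.682,-7.205) [heading=351, draw]
Final: pos=(25.682,-7.205), heading=351, 5 segment(s) drawn
Waypoints (6 total):
(8, -5)
(8.454, -4.109)
(8.61, -5.097)
(7.903, -4.39)
(8.891, -4.546)
(25.682, -7.205)

Answer: (8, -5)
(8.454, -4.109)
(8.61, -5.097)
(7.903, -4.39)
(8.891, -4.546)
(25.682, -7.205)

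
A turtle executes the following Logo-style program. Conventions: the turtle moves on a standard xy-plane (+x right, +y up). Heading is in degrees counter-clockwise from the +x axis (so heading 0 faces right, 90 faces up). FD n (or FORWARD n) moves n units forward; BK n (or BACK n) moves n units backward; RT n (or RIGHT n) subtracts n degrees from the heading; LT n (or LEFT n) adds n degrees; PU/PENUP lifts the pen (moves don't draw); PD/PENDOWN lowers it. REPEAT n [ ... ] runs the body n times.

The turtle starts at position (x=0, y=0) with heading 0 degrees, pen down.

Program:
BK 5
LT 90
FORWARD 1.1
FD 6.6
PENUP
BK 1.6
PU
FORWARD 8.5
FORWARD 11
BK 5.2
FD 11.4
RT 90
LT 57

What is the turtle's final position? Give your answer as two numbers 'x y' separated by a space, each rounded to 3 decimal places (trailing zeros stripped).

Answer: -5 31.8

Derivation:
Executing turtle program step by step:
Start: pos=(0,0), heading=0, pen down
BK 5: (0,0) -> (-5,0) [heading=0, draw]
LT 90: heading 0 -> 90
FD 1.1: (-5,0) -> (-5,1.1) [heading=90, draw]
FD 6.6: (-5,1.1) -> (-5,7.7) [heading=90, draw]
PU: pen up
BK 1.6: (-5,7.7) -> (-5,6.1) [heading=90, move]
PU: pen up
FD 8.5: (-5,6.1) -> (-5,14.6) [heading=90, move]
FD 11: (-5,14.6) -> (-5,25.6) [heading=90, move]
BK 5.2: (-5,25.6) -> (-5,20.4) [heading=90, move]
FD 11.4: (-5,20.4) -> (-5,31.8) [heading=90, move]
RT 90: heading 90 -> 0
LT 57: heading 0 -> 57
Final: pos=(-5,31.8), heading=57, 3 segment(s) drawn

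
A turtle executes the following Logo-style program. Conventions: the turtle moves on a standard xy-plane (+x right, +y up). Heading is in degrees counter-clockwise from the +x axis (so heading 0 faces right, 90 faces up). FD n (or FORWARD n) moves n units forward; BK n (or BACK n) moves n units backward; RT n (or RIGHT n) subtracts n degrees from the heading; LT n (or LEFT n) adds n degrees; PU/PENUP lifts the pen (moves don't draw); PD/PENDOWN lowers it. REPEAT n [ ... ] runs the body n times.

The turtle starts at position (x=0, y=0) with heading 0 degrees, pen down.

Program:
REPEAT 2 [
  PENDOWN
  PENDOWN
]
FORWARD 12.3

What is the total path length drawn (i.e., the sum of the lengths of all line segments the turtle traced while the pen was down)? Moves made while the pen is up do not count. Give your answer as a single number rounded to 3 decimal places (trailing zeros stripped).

Executing turtle program step by step:
Start: pos=(0,0), heading=0, pen down
REPEAT 2 [
  -- iteration 1/2 --
  PD: pen down
  PD: pen down
  -- iteration 2/2 --
  PD: pen down
  PD: pen down
]
FD 12.3: (0,0) -> (12.3,0) [heading=0, draw]
Final: pos=(12.3,0), heading=0, 1 segment(s) drawn

Segment lengths:
  seg 1: (0,0) -> (12.3,0), length = 12.3
Total = 12.3

Answer: 12.3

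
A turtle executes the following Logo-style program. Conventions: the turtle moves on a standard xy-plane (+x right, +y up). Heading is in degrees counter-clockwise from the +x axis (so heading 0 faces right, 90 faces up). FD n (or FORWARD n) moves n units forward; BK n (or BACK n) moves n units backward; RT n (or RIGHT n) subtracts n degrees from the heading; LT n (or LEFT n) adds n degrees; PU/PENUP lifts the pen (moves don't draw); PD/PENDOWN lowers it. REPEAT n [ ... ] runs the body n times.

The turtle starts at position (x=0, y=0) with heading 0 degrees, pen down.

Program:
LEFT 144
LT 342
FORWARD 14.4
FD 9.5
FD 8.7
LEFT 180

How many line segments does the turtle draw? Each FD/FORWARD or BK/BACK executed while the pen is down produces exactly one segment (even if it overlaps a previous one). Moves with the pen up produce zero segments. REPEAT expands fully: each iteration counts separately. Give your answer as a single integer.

Executing turtle program step by step:
Start: pos=(0,0), heading=0, pen down
LT 144: heading 0 -> 144
LT 342: heading 144 -> 126
FD 14.4: (0,0) -> (-8.464,11.65) [heading=126, draw]
FD 9.5: (-8.464,11.65) -> (-14.048,19.336) [heading=126, draw]
FD 8.7: (-14.048,19.336) -> (-19.162,26.374) [heading=126, draw]
LT 180: heading 126 -> 306
Final: pos=(-19.162,26.374), heading=306, 3 segment(s) drawn
Segments drawn: 3

Answer: 3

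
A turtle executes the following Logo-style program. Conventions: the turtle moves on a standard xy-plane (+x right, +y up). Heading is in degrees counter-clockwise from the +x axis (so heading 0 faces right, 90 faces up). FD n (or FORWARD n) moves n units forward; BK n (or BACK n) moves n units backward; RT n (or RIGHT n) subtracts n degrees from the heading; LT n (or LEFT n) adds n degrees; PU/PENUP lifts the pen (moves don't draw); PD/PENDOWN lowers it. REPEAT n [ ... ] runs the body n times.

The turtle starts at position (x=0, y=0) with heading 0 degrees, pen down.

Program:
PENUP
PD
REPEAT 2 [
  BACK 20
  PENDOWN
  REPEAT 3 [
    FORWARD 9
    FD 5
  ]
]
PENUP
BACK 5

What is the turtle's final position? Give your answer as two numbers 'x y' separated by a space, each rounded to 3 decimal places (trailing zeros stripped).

Answer: 39 0

Derivation:
Executing turtle program step by step:
Start: pos=(0,0), heading=0, pen down
PU: pen up
PD: pen down
REPEAT 2 [
  -- iteration 1/2 --
  BK 20: (0,0) -> (-20,0) [heading=0, draw]
  PD: pen down
  REPEAT 3 [
    -- iteration 1/3 --
    FD 9: (-20,0) -> (-11,0) [heading=0, draw]
    FD 5: (-11,0) -> (-6,0) [heading=0, draw]
    -- iteration 2/3 --
    FD 9: (-6,0) -> (3,0) [heading=0, draw]
    FD 5: (3,0) -> (8,0) [heading=0, draw]
    -- iteration 3/3 --
    FD 9: (8,0) -> (17,0) [heading=0, draw]
    FD 5: (17,0) -> (22,0) [heading=0, draw]
  ]
  -- iteration 2/2 --
  BK 20: (22,0) -> (2,0) [heading=0, draw]
  PD: pen down
  REPEAT 3 [
    -- iteration 1/3 --
    FD 9: (2,0) -> (11,0) [heading=0, draw]
    FD 5: (11,0) -> (16,0) [heading=0, draw]
    -- iteration 2/3 --
    FD 9: (16,0) -> (25,0) [heading=0, draw]
    FD 5: (25,0) -> (30,0) [heading=0, draw]
    -- iteration 3/3 --
    FD 9: (30,0) -> (39,0) [heading=0, draw]
    FD 5: (39,0) -> (44,0) [heading=0, draw]
  ]
]
PU: pen up
BK 5: (44,0) -> (39,0) [heading=0, move]
Final: pos=(39,0), heading=0, 14 segment(s) drawn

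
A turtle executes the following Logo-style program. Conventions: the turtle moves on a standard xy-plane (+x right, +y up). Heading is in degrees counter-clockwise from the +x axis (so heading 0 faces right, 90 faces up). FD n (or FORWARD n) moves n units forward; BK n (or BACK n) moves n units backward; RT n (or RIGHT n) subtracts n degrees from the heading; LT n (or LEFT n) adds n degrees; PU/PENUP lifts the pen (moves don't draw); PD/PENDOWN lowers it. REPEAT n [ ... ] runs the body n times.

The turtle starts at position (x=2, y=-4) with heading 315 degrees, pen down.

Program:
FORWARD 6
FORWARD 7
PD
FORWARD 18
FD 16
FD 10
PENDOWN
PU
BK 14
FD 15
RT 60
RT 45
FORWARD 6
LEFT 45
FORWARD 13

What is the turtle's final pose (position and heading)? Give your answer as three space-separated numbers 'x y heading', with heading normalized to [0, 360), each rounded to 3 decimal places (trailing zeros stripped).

Answer: 34.451 -60.569 255

Derivation:
Executing turtle program step by step:
Start: pos=(2,-4), heading=315, pen down
FD 6: (2,-4) -> (6.243,-8.243) [heading=315, draw]
FD 7: (6.243,-8.243) -> (11.192,-13.192) [heading=315, draw]
PD: pen down
FD 18: (11.192,-13.192) -> (23.92,-25.92) [heading=315, draw]
FD 16: (23.92,-25.92) -> (35.234,-37.234) [heading=315, draw]
FD 10: (35.234,-37.234) -> (42.305,-44.305) [heading=315, draw]
PD: pen down
PU: pen up
BK 14: (42.305,-44.305) -> (32.406,-34.406) [heading=315, move]
FD 15: (32.406,-34.406) -> (43.012,-45.012) [heading=315, move]
RT 60: heading 315 -> 255
RT 45: heading 255 -> 210
FD 6: (43.012,-45.012) -> (37.816,-48.012) [heading=210, move]
LT 45: heading 210 -> 255
FD 13: (37.816,-48.012) -> (34.451,-60.569) [heading=255, move]
Final: pos=(34.451,-60.569), heading=255, 5 segment(s) drawn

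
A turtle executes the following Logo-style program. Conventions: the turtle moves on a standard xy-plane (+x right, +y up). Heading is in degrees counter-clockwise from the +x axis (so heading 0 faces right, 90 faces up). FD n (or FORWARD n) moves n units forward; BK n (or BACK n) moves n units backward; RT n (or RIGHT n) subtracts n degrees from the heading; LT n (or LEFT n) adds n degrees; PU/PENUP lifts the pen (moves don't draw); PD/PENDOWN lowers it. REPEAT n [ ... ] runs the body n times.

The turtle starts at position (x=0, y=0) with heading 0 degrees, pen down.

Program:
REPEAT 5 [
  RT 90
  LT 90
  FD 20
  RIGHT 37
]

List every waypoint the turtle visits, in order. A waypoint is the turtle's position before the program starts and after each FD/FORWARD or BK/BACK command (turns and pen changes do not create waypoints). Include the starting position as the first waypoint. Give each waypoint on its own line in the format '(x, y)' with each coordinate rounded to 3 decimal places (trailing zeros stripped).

Answer: (0, 0)
(20, 0)
(35.973, -12.036)
(41.485, -31.262)
(34.318, -49.933)
(17.357, -60.532)

Derivation:
Executing turtle program step by step:
Start: pos=(0,0), heading=0, pen down
REPEAT 5 [
  -- iteration 1/5 --
  RT 90: heading 0 -> 270
  LT 90: heading 270 -> 0
  FD 20: (0,0) -> (20,0) [heading=0, draw]
  RT 37: heading 0 -> 323
  -- iteration 2/5 --
  RT 90: heading 323 -> 233
  LT 90: heading 233 -> 323
  FD 20: (20,0) -> (35.973,-12.036) [heading=323, draw]
  RT 37: heading 323 -> 286
  -- iteration 3/5 --
  RT 90: heading 286 -> 196
  LT 90: heading 196 -> 286
  FD 20: (35.973,-12.036) -> (41.485,-31.262) [heading=286, draw]
  RT 37: heading 286 -> 249
  -- iteration 4/5 --
  RT 90: heading 249 -> 159
  LT 90: heading 159 -> 249
  FD 20: (41.485,-31.262) -> (34.318,-49.933) [heading=249, draw]
  RT 37: heading 249 -> 212
  -- iteration 5/5 --
  RT 90: heading 212 -> 122
  LT 90: heading 122 -> 212
  FD 20: (34.318,-49.933) -> (17.357,-60.532) [heading=212, draw]
  RT 37: heading 212 -> 175
]
Final: pos=(17.357,-60.532), heading=175, 5 segment(s) drawn
Waypoints (6 total):
(0, 0)
(20, 0)
(35.973, -12.036)
(41.485, -31.262)
(34.318, -49.933)
(17.357, -60.532)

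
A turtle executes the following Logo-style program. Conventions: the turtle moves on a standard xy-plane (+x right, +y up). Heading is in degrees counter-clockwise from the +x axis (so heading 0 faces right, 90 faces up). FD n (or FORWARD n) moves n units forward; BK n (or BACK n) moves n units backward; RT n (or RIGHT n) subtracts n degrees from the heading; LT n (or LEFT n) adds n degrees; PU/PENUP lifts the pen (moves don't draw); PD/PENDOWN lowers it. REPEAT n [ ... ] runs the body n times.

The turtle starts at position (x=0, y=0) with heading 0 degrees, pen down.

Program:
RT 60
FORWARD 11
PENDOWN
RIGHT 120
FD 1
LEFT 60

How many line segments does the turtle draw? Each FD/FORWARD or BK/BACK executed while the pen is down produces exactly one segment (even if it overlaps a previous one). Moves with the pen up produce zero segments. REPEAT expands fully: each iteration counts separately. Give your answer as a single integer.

Answer: 2

Derivation:
Executing turtle program step by step:
Start: pos=(0,0), heading=0, pen down
RT 60: heading 0 -> 300
FD 11: (0,0) -> (5.5,-9.526) [heading=300, draw]
PD: pen down
RT 120: heading 300 -> 180
FD 1: (5.5,-9.526) -> (4.5,-9.526) [heading=180, draw]
LT 60: heading 180 -> 240
Final: pos=(4.5,-9.526), heading=240, 2 segment(s) drawn
Segments drawn: 2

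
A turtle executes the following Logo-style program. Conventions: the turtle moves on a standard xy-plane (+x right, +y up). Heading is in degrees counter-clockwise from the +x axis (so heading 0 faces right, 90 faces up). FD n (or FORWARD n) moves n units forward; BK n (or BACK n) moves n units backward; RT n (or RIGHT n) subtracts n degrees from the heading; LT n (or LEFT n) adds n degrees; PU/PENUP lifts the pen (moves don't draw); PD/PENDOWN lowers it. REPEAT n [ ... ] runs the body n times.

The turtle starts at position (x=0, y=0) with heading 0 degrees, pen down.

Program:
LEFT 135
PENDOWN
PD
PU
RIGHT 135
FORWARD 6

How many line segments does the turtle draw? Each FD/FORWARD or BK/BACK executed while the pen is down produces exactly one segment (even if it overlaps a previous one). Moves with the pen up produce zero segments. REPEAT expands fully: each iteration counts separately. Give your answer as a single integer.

Executing turtle program step by step:
Start: pos=(0,0), heading=0, pen down
LT 135: heading 0 -> 135
PD: pen down
PD: pen down
PU: pen up
RT 135: heading 135 -> 0
FD 6: (0,0) -> (6,0) [heading=0, move]
Final: pos=(6,0), heading=0, 0 segment(s) drawn
Segments drawn: 0

Answer: 0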